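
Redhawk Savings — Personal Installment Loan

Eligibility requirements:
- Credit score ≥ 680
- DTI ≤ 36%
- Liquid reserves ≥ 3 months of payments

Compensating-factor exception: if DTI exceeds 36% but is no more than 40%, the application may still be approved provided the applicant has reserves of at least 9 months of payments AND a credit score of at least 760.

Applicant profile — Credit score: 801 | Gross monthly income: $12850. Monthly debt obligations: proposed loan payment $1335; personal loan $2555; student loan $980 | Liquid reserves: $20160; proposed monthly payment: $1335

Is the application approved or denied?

Credit score 801 ≥ 680 (meets base)
Total debts = (1,335 + 2,555 + 980) = 4,870. DTI = 4,870/12,850 = 37.9% > 36% — standard DTI limit exceeded.
Liquid reserves cover 20,160/1,335 = 15.1 months — ≥ 3 required
37.9% falls in the override range (36%–40%), so the compensating-factor test applies.
Override check — reserves: 15.1 mo (ok); score: 801 (ok).
Both compensating conditions met → exception applies.

Approved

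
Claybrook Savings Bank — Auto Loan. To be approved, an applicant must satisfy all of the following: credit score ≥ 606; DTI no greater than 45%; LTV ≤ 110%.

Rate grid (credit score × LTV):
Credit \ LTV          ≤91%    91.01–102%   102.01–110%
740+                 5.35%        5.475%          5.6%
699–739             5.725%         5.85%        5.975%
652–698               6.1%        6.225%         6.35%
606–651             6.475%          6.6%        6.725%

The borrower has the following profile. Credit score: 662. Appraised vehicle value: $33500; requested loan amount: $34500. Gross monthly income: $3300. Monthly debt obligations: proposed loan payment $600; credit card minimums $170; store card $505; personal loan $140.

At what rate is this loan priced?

6.35%

Credit score 662 ≥ 606; Total monthly debts = (600 + 170 + 505 + 140) = 1,415. DTI = 1,415/3,300 = 42.9% ≤ 45%
LTV = 34,500/33,500 = 103% ≤ 110%
Score 662 is in the 652–698 band; LTV 103% is in the 102.01–110% band → 6.35%.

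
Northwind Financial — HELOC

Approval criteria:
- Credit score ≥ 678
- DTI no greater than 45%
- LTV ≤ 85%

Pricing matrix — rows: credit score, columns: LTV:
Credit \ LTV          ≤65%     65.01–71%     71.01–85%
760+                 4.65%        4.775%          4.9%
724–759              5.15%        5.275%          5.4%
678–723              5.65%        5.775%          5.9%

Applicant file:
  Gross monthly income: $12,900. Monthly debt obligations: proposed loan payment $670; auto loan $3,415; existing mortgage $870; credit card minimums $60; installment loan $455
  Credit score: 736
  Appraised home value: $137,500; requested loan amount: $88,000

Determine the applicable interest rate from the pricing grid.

Credit score 736 ≥ 678; Total monthly debts = (670 + 3,415 + 870 + 60 + 455) = 5,470. Debt-to-income = 5,470/12,900 = 42.4% — meets 45% limit
Loan-to-value = 88,000/137,500 = 64% — pass (85% max)
Score 736 is in the 724–759 band; LTV 64% is in the ≤65% band → 5.15%.

5.15%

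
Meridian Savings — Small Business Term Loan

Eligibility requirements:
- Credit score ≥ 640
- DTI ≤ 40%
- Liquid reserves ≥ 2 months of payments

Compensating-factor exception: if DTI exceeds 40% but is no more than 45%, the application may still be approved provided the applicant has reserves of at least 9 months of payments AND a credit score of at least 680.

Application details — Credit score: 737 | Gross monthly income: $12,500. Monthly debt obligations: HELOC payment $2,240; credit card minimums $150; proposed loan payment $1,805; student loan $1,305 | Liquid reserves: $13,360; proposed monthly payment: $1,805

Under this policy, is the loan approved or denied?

Credit score 737 ≥ 640 (meets base)
Total debts = (2,240 + 150 + 1,805 + 1,305) = 5,500. DTI = 5,500/12,500 = 44% > 40% — standard DTI limit exceeded.
Liquid reserves cover 13,360/1,805 = 7.4 months — ≥ 2 required
44% falls in the override range (40%–45%), so the compensating-factor test applies.
Override check — reserves: 7.4 mo (short of 9); score: 737 (ok).
Override conditions not both satisfied; exception does not apply.

Denied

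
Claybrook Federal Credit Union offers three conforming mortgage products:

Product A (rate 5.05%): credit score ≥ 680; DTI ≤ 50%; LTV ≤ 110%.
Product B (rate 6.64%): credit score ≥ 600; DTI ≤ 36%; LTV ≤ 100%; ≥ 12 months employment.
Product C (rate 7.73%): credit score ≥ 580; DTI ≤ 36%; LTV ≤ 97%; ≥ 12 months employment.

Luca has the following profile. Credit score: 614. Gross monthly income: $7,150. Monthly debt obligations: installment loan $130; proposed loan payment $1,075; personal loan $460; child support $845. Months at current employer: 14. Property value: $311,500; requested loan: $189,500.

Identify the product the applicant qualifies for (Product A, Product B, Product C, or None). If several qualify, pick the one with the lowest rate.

Total debts = (130 + 1,075 + 460 + 845) = 2,510; DTI = 2,510/7,150 = 35.1%.
LTV = 189,500/311,500 = 60.8%.
Product A: score 614 < 680; DTI 35.1% ≤ 50%; LTV 60.8% ≤ 110% → does not qualify.
Product B: score 614 ≥ 600; DTI 35.1% ≤ 36%; LTV 60.8% ≤ 100%; employment 14 ≥ 12 mo → qualifies.
Product C: score 614 ≥ 580; DTI 35.1% ≤ 36%; LTV 60.8% ≤ 97%; employment 14 ≥ 12 mo → qualifies.
Qualifying: Product B, Product C. Lowest rate is 6.64% → Product B.

Product B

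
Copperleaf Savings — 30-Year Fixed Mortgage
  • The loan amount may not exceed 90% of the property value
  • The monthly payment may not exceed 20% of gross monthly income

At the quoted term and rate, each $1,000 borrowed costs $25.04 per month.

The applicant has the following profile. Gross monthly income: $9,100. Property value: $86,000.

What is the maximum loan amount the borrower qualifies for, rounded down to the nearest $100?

Payment cap: 20% × $9,100 = $1,820/month.
At $25.04 per $1,000, that supports 1,820/25.04 × 1,000 ≈ $72,683 → $72,600.
LTV cap: 90% × $86,000 = $77,400 → $77,400.
Binding constraint: payment-to-income.

$72,600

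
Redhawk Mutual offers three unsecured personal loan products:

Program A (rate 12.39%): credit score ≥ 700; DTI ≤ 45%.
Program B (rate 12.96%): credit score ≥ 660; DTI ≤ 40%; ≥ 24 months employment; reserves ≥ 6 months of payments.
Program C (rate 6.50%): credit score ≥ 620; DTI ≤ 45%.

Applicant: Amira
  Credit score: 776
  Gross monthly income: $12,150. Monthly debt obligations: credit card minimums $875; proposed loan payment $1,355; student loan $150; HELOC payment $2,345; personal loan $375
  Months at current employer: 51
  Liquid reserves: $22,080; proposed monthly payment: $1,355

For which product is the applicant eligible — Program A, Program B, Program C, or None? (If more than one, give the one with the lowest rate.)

Program C

Total debts = (875 + 1,355 + 150 + 2,345 + 375) = 5,100; DTI = 5,100/12,150 = 42%.
Reserves = 22,080/1,355 = 16.3 months.
Program A: score 776 ≥ 700; DTI 42% ≤ 45% → qualifies.
Program B: score 776 ≥ 660; DTI 42% > 40%; employment 51 ≥ 24 mo; reserves 16.3 ≥ 6 mo → does not qualify.
Program C: score 776 ≥ 620; DTI 42% ≤ 45% → qualifies.
Qualifying: Program A, Program C. Lowest rate is 6.50% → Program C.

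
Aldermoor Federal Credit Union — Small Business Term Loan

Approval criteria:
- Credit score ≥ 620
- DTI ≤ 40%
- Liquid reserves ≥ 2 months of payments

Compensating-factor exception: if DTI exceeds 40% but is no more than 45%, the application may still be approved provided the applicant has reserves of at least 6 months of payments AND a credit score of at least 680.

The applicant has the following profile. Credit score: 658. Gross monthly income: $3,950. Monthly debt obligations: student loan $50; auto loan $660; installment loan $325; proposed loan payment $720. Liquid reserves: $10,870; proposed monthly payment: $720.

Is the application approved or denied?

Credit score 658 ≥ 620 (meets base)
Total debts = (50 + 660 + 325 + 720) = 1,755. DTI = 1,755/3,950 = 44.4% > 40% — standard DTI limit exceeded.
Reserves: 10,870 ÷ 720 = 15.1 months (meets 2-month minimum)
44.4% falls in the override range (40%–45%), so the compensating-factor test applies.
Reserves 15.1 ≥ 6 months; credit score 658 < 680.
Override conditions not both satisfied; exception does not apply.

Denied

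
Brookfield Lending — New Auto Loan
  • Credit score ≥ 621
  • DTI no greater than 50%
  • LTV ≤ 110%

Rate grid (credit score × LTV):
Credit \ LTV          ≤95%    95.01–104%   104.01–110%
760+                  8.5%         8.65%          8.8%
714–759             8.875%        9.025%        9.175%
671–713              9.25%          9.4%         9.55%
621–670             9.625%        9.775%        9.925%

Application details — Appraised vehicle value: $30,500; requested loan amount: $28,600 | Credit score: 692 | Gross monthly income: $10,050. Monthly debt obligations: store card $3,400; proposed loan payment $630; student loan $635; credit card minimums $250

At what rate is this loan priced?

Credit score 692 ≥ 621; Total monthly debts = (3,400 + 630 + 635 + 250) = 4,915. DTI = 4,915/10,050 = 48.9% ≤ 50%
Loan-to-value = 28,600/30,500 = 93.8% — pass (110% max)
Credit 692 → row 671–713; LTV 93.8% → column ≤95%. Grid cell → 9.25%.

9.25%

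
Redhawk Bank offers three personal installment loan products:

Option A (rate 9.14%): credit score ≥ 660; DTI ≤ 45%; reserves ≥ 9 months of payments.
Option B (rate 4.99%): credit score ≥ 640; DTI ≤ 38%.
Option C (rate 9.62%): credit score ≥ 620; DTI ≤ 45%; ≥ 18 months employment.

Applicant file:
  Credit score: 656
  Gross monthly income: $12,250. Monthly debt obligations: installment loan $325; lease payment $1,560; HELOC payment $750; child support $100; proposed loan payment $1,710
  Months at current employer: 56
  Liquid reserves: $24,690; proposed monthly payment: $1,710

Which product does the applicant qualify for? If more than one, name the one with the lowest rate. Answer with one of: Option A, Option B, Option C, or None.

Option B

Total debts = (325 + 1,560 + 750 + 100 + 1,710) = 4,445; DTI = 4,445/12,250 = 36.3%.
Reserves = 24,690/1,710 = 14.4 months.
Option A: score 656 < 660; DTI 36.3% ≤ 45%; reserves 14.4 ≥ 9 mo → does not qualify.
Option B: score 656 ≥ 640; DTI 36.3% ≤ 38% → qualifies.
Option C: score 656 ≥ 620; DTI 36.3% ≤ 45%; employment 56 ≥ 18 mo → qualifies.
Qualifying: Option B, Option C. Lowest rate is 4.99% → Option B.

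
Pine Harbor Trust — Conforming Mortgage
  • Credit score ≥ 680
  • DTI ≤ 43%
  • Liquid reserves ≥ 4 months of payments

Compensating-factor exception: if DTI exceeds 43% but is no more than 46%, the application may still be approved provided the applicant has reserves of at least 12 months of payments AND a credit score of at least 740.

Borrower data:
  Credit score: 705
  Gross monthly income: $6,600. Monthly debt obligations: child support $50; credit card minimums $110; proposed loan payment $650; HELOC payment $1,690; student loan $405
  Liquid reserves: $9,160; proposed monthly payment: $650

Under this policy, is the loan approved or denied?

Denied

Credit score 705 ≥ 680 (meets base)
Total debts = (50 + 110 + 650 + 1,690 + 405) = 2,905. DTI = 2,905/6,600 = 44% > 43% — standard DTI limit exceeded.
Reserves: 9,160 ÷ 650 = 14.1 months (meets 4-month minimum)
DTI 44% is within the 43%–46% exception band; checking compensating factors.
Override check — reserves: 14.1 mo (ok); score: 705 (below 740).
Compensating-factor requirement not fully met.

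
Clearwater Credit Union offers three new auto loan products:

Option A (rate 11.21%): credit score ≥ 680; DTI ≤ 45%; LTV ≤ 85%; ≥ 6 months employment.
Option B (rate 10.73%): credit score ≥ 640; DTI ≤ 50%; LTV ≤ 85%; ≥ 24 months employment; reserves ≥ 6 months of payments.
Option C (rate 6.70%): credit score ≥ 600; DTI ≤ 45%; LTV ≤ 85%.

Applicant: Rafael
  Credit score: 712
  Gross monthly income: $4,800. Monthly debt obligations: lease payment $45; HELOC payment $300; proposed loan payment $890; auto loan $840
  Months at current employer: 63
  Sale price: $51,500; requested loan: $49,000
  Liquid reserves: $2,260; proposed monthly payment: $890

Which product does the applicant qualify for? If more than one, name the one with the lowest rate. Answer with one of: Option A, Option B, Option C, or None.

Total debts = (45 + 300 + 890 + 840) = 2,075; DTI = 2,075/4,800 = 43.2%.
LTV = 49,000/51,500 = 95.1%.
Reserves = 2,260/890 = 2.5 months.
Option A: score 712 ≥ 680; DTI 43.2% ≤ 45%; LTV 95.1% > 85%; employment 63 ≥ 6 mo → does not qualify.
Option B: score 712 ≥ 640; DTI 43.2% ≤ 50%; LTV 95.1% > 85%; employment 63 ≥ 24 mo; reserves 2.5 < 6 mo → does not qualify.
Option C: score 712 ≥ 600; DTI 43.2% ≤ 45%; LTV 95.1% > 85% → does not qualify.

None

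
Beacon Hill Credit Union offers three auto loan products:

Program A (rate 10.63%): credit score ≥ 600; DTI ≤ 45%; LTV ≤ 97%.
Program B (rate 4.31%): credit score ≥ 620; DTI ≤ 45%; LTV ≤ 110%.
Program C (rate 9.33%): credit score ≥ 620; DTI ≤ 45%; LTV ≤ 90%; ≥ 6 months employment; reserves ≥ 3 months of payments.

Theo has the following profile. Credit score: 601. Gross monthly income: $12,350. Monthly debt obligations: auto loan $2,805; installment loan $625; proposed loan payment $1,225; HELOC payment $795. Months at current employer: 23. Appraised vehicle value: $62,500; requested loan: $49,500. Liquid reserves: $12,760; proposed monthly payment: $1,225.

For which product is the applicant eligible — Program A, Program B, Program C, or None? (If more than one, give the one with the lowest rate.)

Program A

Total debts = (2,805 + 625 + 1,225 + 795) = 5,450; DTI = 5,450/12,350 = 44.1%.
LTV = 49,500/62,500 = 79.2%.
Reserves = 12,760/1,225 = 10.4 months.
Program A: score 601 ≥ 600; DTI 44.1% ≤ 45%; LTV 79.2% ≤ 97% → qualifies.
Program B: score 601 < 620; DTI 44.1% ≤ 45%; LTV 79.2% ≤ 110% → does not qualify.
Program C: score 601 < 620; DTI 44.1% ≤ 45%; LTV 79.2% ≤ 90%; employment 23 ≥ 6 mo; reserves 10.4 ≥ 3 mo → does not qualify.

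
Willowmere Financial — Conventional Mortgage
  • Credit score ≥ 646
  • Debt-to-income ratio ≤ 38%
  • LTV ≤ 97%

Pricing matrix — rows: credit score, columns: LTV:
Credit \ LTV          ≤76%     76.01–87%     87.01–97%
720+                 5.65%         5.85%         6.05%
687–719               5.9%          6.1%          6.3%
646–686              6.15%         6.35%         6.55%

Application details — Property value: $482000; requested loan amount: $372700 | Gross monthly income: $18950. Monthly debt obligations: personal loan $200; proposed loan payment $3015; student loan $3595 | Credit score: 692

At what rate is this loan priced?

6.1%

Credit score 692 ≥ 646; Total monthly debts = (200 + 3,015 + 3,595) = 6,810. Debt-to-income = 6,810/18,950 = 35.9% — meets 38% limit
LTV = 372,700/482,000 = 77.3% ≤ 97%
Credit 692 → row 687–719; LTV 77.3% → column 76.01–87%. Grid cell → 6.1%.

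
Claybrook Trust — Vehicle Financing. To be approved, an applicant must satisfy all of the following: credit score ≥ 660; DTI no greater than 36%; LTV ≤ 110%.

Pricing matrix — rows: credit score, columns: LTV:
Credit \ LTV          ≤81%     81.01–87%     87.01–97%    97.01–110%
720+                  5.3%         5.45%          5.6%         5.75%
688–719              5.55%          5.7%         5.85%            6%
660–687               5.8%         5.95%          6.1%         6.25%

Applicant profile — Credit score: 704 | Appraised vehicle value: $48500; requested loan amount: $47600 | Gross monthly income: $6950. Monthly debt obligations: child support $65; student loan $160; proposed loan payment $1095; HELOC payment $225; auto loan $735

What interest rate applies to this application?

6%

Credit score 704 ≥ 660; Total monthly debts = (65 + 160 + 1,095 + 225 + 735) = 2,280. DTI: 2,280 ÷ 6,950 = 32.8%, within the 36% cap
Loan-to-value = 47,600/48,500 = 98.1% — pass (110% max)
Score 704 is in the 688–719 band; LTV 98.1% is in the 97.01–110% band → 6%.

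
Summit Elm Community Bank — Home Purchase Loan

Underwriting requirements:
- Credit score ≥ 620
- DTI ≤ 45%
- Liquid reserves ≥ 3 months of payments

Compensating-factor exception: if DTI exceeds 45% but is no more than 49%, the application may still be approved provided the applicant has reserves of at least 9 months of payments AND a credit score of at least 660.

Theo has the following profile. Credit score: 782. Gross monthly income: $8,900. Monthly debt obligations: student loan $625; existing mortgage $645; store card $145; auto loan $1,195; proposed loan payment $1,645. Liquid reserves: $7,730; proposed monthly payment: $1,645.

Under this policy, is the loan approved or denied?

Denied

Credit score 782 ≥ 620 (meets base)
Total debts = (625 + 645 + 145 + 1,195 + 1,645) = 4,255. DTI: 4,255 ÷ 8,900 = 47.8%, over the 45% base limit.
Liquid reserves cover 7,730/1,645 = 4.7 months — ≥ 3 required
47.8% falls in the override range (45%–49%), so the compensating-factor test applies.
Override check — reserves: 4.7 mo (short of 9); score: 782 (ok).
Override conditions not both satisfied; exception does not apply.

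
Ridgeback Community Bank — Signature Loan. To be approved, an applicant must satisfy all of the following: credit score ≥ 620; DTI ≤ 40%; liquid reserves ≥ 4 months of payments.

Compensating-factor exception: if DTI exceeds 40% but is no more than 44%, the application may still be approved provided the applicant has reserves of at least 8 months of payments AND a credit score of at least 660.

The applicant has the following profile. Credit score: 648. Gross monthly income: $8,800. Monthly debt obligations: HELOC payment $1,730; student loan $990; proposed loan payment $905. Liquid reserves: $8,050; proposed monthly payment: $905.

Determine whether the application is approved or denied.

Denied

Credit score 648 ≥ 620 (meets base)
Total debts = (1,730 + 990 + 905) = 3,625. DTI: 3,625 ÷ 8,800 = 41.2%, over the 40% base limit.
Reserves: 8,050 ÷ 905 = 8.9 months (meets 4-month minimum)
41.2% falls in the override range (40%–44%), so the compensating-factor test applies.
Override check — reserves: 8.9 mo (ok); score: 648 (below 660).
Compensating-factor requirement not fully met.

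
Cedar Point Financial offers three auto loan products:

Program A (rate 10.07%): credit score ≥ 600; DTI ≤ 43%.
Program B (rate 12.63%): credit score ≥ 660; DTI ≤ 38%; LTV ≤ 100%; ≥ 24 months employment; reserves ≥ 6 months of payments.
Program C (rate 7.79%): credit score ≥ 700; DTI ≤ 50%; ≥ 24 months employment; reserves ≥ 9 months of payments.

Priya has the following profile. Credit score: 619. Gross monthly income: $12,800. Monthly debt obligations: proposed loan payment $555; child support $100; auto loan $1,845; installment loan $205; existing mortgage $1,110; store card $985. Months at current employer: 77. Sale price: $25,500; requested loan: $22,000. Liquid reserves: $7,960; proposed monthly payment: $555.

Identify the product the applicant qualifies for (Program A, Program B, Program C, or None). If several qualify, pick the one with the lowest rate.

Program A

Total debts = (555 + 100 + 1,845 + 205 + 1,110 + 985) = 4,800; DTI = 4,800/12,800 = 37.5%.
LTV = 22,000/25,500 = 86.3%.
Reserves = 7,960/555 = 14.3 months.
Program A: score 619 ≥ 600; DTI 37.5% ≤ 43% → qualifies.
Program B: score 619 < 660; DTI 37.5% ≤ 38%; LTV 86.3% ≤ 100%; employment 77 ≥ 24 mo; reserves 14.3 ≥ 6 mo → does not qualify.
Program C: score 619 < 700; DTI 37.5% ≤ 50%; employment 77 ≥ 24 mo; reserves 14.3 ≥ 9 mo → does not qualify.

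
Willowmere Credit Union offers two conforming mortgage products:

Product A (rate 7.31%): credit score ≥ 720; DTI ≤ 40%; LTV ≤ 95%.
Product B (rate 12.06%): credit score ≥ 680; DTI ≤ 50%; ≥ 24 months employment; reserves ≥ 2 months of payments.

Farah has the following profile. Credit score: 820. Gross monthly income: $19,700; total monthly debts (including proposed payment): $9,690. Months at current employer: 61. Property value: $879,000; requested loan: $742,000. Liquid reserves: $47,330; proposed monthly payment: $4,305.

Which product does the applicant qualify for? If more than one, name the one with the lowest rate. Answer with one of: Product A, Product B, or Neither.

DTI = 9,690/19,700 = 49.2%.
LTV = 742,000/879,000 = 84.4%.
Reserves = 47,330/4,305 = 11.0 months.
Product A: score 820 ≥ 720; DTI 49.2% > 40%; LTV 84.4% ≤ 95% → does not qualify.
Product B: score 820 ≥ 680; DTI 49.2% ≤ 50%; employment 61 ≥ 24 mo; reserves 11.0 ≥ 2 mo → qualifies.

Product B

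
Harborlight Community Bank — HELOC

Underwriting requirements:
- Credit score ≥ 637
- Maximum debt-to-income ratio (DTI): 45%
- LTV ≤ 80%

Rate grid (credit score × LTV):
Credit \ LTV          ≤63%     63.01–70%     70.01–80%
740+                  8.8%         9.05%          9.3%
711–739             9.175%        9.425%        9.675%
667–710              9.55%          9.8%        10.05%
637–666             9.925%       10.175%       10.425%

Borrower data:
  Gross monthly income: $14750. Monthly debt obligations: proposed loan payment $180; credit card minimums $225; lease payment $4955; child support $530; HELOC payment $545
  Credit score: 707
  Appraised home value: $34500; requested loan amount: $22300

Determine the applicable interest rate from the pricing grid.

Credit score 707 ≥ 637; Total monthly debts = (180 + 225 + 4,955 + 530 + 545) = 6,435. Debt-to-income = 6,435/14,750 = 43.6% — meets 45% limit
Loan-to-value = 22,300/34,500 = 64.6% — pass (80% max)
Credit 707 → row 667–710; LTV 64.6% → column 63.01–70%. Grid cell → 9.8%.

9.8%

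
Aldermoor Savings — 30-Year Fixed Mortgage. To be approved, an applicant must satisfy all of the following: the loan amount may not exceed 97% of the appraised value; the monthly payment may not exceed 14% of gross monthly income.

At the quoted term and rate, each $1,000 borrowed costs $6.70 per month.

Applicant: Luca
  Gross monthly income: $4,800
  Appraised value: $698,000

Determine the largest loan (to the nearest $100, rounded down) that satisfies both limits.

Payment cap: 14% × $4,800 = $672/month.
At $6.70 per $1,000, that supports 672/6.70 × 1,000 ≈ $100,298 → $100,200.
LTV cap: 97% × $698,000 = $677,060 → $677,000.
Binding constraint: payment-to-income.

$100,200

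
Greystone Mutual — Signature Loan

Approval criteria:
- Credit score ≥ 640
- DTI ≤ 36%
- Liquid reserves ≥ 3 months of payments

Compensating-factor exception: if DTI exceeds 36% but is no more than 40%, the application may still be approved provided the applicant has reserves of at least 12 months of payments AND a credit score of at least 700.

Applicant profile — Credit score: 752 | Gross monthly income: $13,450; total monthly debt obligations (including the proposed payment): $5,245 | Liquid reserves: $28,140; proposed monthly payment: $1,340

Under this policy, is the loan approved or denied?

Approved

Credit score 752 ≥ 640 (meets base)
DTI: 5,245 ÷ 13,450 = 39%, over the 36% base limit.
Liquid reserves cover 28,140/1,340 = 21.0 months — ≥ 3 required
39% falls in the override range (36%–40%), so the compensating-factor test applies.
Reserves 21.0 ≥ 12 months; credit score 752 ≥ 700.
Both compensating conditions met → exception applies.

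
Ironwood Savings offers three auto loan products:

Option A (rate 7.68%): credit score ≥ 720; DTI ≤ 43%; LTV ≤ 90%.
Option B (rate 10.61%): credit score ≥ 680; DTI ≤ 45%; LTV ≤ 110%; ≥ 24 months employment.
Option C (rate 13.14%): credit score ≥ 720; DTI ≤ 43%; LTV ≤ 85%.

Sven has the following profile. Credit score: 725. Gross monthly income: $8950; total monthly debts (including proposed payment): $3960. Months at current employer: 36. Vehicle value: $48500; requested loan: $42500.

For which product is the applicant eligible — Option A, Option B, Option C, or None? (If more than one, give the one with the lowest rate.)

Option B

DTI = 3,960/8,950 = 44.2%.
LTV = 42,500/48,500 = 87.6%.
Option A: score 725 ≥ 720; DTI 44.2% > 43%; LTV 87.6% ≤ 90% → does not qualify.
Option B: score 725 ≥ 680; DTI 44.2% ≤ 45%; LTV 87.6% ≤ 110%; employment 36 ≥ 24 mo → qualifies.
Option C: score 725 ≥ 720; DTI 44.2% > 43%; LTV 87.6% > 85% → does not qualify.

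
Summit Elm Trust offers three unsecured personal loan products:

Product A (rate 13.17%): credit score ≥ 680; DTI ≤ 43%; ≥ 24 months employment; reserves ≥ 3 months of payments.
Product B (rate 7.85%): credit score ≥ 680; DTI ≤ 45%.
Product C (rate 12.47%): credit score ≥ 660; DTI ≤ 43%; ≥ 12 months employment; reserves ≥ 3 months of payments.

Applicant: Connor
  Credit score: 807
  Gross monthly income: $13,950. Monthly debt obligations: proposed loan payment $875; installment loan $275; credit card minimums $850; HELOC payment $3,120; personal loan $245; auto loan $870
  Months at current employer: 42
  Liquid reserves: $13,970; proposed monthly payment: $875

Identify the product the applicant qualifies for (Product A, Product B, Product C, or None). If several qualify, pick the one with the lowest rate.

Product B

Total debts = (875 + 275 + 850 + 3,120 + 245 + 870) = 6,235; DTI = 6,235/13,950 = 44.7%.
Reserves = 13,970/875 = 16.0 months.
Product A: score 807 ≥ 680; DTI 44.7% > 43%; employment 42 ≥ 24 mo; reserves 16.0 ≥ 3 mo → does not qualify.
Product B: score 807 ≥ 680; DTI 44.7% ≤ 45% → qualifies.
Product C: score 807 ≥ 660; DTI 44.7% > 43%; employment 42 ≥ 12 mo; reserves 16.0 ≥ 3 mo → does not qualify.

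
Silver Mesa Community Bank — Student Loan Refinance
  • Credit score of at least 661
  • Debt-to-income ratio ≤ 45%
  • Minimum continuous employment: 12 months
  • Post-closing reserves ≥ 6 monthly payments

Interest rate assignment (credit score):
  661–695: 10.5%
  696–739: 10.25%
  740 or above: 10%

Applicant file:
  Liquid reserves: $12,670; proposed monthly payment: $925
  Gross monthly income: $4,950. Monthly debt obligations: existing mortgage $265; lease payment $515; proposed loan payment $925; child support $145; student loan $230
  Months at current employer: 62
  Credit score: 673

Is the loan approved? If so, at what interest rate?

Approved at 10.5%

Credit score 673 ≥ 661 (meets minimum)
Employment 62 ≥ 12 months
Total monthly debts = (265 + 515 + 925 + 145 + 230) = 2,080. DTI: 2,080 ÷ 4,950 = 42%, within the 45% cap
Liquid reserves cover 12,670/925 = 13.7 months — ≥ 6 required
All requirements met. Score 673 falls in the 661–695 tier → 10.5%.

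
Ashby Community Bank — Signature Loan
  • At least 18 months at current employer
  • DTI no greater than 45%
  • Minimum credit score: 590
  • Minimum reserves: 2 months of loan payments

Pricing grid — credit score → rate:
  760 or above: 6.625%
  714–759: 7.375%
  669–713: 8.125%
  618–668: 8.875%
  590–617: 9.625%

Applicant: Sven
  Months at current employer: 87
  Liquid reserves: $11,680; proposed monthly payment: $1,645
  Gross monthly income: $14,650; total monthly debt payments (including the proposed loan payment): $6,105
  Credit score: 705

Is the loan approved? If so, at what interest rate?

Credit score 705 ≥ 590 (meets minimum)
Employment 87 ≥ 18 months
Debt-to-income = 6,105/14,650 = 41.7% — meets 45% limit
Reserves = 11,680/1,645 = 7.1 months ≥ 2
All requirements met. Score 705 falls in the 669–713 tier → 8.125%.

Approved at 8.125%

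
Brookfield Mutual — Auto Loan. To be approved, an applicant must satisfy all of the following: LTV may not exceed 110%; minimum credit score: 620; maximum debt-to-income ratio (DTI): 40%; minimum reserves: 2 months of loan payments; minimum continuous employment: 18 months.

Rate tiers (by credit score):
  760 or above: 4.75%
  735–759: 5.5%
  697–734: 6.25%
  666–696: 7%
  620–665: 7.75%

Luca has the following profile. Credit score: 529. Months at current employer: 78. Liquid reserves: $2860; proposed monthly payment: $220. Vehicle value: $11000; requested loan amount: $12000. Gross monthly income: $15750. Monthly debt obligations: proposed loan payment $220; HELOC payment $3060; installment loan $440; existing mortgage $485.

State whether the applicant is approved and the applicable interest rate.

Credit score 529 < 620 (below minimum)
Employment 78 ≥ 18 months
Liquid reserves cover 2,860/220 = 13.0 months — ≥ 2 required
Total monthly debts = (220 + 3,060 + 440 + 485) = 4,205. DTI: 4,205 ÷ 15,750 = 26.7%, within the 40% cap
LTV: 12,000 ÷ 11,000 = 109.1%, within 110% cap
Not all requirements met → denied.

Denied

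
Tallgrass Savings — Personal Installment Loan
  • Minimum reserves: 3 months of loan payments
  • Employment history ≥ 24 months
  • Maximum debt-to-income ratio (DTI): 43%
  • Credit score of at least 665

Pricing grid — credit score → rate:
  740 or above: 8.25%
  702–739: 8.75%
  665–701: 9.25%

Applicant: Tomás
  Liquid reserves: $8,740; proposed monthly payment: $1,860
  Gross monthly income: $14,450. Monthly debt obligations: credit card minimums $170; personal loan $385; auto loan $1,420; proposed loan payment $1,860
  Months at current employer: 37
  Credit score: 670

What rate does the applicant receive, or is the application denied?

Credit score 670 ≥ 665 (meets minimum)
Total monthly debts = (170 + 385 + 1,420 + 1,860) = 3,835. Debt-to-income = 3,835/14,450 = 26.5% — meets 43% limit
Employment 37 ≥ 24 months
Reserves = 8,740/1,860 = 4.7 months ≥ 3
All requirements met. Score 670 falls in the 665–701 tier → 9.25%.

Approved at 9.25%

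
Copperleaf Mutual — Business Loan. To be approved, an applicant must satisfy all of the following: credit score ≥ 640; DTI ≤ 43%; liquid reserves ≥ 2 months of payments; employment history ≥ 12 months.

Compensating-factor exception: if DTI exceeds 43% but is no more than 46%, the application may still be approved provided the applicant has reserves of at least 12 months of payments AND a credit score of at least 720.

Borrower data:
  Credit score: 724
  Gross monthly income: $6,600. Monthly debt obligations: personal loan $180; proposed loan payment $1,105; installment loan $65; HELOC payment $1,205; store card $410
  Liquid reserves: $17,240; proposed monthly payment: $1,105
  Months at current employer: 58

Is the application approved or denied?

Credit score 724 ≥ 640 (meets base)
Total debts = (180 + 1,105 + 65 + 1,205 + 410) = 2,965. DTI = 2,965/6,600 = 44.9% > 43% — standard DTI limit exceeded.
Reserves = 17,240/1,105 = 15.6 months ≥ 2
Employment 58 ≥ 12 months
DTI 44.9% is within the 43%–46% exception band; checking compensating factors.
Override check — reserves: 15.6 mo (ok); score: 724 (ok).
Both override conditions satisfied; DTI exception granted.

Approved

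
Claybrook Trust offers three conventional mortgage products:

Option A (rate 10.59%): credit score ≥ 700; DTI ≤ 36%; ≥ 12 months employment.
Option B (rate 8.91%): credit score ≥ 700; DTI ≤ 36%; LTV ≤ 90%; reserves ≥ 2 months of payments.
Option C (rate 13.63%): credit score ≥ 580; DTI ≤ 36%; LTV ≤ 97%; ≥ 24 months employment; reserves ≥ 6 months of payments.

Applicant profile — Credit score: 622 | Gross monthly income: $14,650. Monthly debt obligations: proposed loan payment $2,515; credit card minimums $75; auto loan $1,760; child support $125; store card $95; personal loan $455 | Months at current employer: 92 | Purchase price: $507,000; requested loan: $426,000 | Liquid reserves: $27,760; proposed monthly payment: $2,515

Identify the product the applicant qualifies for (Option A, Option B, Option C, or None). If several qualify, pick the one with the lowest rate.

Total debts = (2,515 + 75 + 1,760 + 125 + 95 + 455) = 5,025; DTI = 5,025/14,650 = 34.3%.
LTV = 426,000/507,000 = 84%.
Reserves = 27,760/2,515 = 11.0 months.
Option A: score 622 < 700; DTI 34.3% ≤ 36%; employment 92 ≥ 12 mo → does not qualify.
Option B: score 622 < 700; DTI 34.3% ≤ 36%; LTV 84% ≤ 90%; reserves 11.0 ≥ 2 mo → does not qualify.
Option C: score 622 ≥ 580; DTI 34.3% ≤ 36%; LTV 84% ≤ 97%; employment 92 ≥ 24 mo; reserves 11.0 ≥ 6 mo → qualifies.

Option C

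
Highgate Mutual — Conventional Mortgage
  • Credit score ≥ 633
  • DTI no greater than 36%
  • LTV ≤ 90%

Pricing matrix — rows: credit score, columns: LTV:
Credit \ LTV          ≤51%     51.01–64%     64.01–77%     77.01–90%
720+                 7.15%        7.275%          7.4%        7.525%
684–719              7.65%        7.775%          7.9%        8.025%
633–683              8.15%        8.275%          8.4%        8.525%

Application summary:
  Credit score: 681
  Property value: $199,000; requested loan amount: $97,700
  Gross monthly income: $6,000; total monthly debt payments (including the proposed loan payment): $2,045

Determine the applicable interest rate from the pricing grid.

8.15%

Credit score 681 ≥ 633; Debt-to-income = 2,045/6,000 = 34.1% — meets 36% limit
LTV = 97,700/199,000 = 49.1% ≤ 90%
Credit 681 → row 633–683; LTV 49.1% → column ≤51%. Grid cell → 8.15%.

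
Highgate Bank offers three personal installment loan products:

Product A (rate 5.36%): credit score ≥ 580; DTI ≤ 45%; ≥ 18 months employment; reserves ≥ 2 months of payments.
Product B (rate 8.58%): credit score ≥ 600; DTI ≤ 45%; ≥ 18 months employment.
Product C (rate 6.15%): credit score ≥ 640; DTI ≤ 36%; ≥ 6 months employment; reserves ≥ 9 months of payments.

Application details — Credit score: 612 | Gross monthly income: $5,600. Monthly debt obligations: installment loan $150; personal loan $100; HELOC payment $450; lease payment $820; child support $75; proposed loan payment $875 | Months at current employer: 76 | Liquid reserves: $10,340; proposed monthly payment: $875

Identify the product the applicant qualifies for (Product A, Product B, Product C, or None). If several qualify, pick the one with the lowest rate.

Total debts = (150 + 100 + 450 + 820 + 75 + 875) = 2,470; DTI = 2,470/5,600 = 44.1%.
Reserves = 10,340/875 = 11.8 months.
Product A: score 612 ≥ 580; DTI 44.1% ≤ 45%; employment 76 ≥ 18 mo; reserves 11.8 ≥ 2 mo → qualifies.
Product B: score 612 ≥ 600; DTI 44.1% ≤ 45%; employment 76 ≥ 18 mo → qualifies.
Product C: score 612 < 640; DTI 44.1% > 36%; employment 76 ≥ 6 mo; reserves 11.8 ≥ 9 mo → does not qualify.
Qualifying: Product A, Product B. Lowest rate is 5.36% → Product A.

Product A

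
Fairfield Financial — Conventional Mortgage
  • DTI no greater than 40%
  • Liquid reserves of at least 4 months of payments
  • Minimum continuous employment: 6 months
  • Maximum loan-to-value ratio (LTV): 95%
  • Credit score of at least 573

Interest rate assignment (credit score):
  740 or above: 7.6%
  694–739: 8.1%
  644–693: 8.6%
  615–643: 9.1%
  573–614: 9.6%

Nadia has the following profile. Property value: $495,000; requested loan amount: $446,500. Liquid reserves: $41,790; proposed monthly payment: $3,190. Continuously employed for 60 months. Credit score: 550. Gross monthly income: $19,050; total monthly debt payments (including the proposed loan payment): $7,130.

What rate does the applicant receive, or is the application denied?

Credit score 550 < 573 (below minimum)
LTV = 446,500/495,000 = 90.2% ≤ 95%
Debt-to-income = 7,130/19,050 = 37.4% — meets 40% limit
Reserves = 41,790/3,190 = 13.1 months ≥ 4
Employment 60 ≥ 6 months
Not all requirements met → denied.

Denied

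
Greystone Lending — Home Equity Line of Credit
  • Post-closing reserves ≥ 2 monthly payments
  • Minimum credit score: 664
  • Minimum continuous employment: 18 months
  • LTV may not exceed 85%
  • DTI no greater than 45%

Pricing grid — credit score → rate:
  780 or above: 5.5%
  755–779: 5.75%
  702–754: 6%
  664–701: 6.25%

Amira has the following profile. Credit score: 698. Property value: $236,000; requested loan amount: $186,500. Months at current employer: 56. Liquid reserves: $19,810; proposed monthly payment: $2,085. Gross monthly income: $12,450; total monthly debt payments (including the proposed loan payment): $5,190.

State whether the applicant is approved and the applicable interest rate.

Approved at 6.25%

Credit score 698 ≥ 664 (meets minimum)
Liquid reserves cover 19,810/2,085 = 9.5 months — ≥ 2 required
LTV: 186,500 ÷ 236,000 = 79%, within 85% cap
Employment 56 ≥ 18 months
DTI: 5,190 ÷ 12,450 = 41.7%, within the 45% cap
All requirements met. Score 698 falls in the 664–701 tier → 6.25%.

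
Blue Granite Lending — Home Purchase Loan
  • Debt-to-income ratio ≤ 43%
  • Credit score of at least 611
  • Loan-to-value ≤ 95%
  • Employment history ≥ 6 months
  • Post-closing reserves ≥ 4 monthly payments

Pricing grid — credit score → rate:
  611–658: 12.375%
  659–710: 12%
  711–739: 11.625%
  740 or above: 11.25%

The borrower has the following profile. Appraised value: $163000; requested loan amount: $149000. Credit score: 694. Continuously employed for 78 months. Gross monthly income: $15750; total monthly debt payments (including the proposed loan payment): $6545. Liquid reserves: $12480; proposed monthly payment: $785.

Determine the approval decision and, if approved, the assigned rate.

Approved at 12%

Credit score 694 ≥ 611 (meets minimum)
Loan-to-value = 149,000/163,000 = 91.4% — pass (95% max)
Liquid reserves cover 12,480/785 = 15.9 months — ≥ 4 required
DTI = 6,545/15,750 = 41.6% ≤ 43%
Employment 78 ≥ 6 months
All requirements met. Score 694 falls in the 659–710 tier → 12%.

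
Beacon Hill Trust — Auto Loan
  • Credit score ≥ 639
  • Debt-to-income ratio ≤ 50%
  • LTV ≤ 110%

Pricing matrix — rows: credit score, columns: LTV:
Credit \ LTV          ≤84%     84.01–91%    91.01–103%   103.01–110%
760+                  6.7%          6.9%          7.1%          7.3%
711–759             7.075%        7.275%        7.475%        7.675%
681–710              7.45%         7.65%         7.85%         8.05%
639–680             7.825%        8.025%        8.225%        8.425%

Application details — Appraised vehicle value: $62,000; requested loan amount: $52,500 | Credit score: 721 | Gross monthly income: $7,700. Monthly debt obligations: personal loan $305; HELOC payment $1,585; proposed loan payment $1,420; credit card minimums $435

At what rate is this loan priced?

Credit score 721 ≥ 639; Total monthly debts = (305 + 1,585 + 1,420 + 435) = 3,745. DTI: 3,745 ÷ 7,700 = 48.6%, within the 50% cap
LTV = 52,500/62,000 = 84.7% ≤ 110%
Row: 721 falls in 711–759. Column: 84.7% falls in 84.01–91%. Rate = 7.275%.

7.275%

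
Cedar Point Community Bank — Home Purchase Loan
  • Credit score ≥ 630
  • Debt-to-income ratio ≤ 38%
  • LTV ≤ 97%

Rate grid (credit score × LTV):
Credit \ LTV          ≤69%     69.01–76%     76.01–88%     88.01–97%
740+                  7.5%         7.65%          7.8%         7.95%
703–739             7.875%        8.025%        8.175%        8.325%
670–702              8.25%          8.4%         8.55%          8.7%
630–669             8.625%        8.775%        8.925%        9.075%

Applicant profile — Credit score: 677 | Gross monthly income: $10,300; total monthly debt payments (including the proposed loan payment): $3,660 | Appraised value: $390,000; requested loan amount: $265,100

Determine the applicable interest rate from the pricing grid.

8.25%

Credit score 677 ≥ 630; Debt-to-income = 3,660/10,300 = 35.5% — meets 38% limit
LTV: 265,100 ÷ 390,000 = 68%, within 97% cap
Score 677 is in the 670–702 band; LTV 68% is in the ≤69% band → 8.25%.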